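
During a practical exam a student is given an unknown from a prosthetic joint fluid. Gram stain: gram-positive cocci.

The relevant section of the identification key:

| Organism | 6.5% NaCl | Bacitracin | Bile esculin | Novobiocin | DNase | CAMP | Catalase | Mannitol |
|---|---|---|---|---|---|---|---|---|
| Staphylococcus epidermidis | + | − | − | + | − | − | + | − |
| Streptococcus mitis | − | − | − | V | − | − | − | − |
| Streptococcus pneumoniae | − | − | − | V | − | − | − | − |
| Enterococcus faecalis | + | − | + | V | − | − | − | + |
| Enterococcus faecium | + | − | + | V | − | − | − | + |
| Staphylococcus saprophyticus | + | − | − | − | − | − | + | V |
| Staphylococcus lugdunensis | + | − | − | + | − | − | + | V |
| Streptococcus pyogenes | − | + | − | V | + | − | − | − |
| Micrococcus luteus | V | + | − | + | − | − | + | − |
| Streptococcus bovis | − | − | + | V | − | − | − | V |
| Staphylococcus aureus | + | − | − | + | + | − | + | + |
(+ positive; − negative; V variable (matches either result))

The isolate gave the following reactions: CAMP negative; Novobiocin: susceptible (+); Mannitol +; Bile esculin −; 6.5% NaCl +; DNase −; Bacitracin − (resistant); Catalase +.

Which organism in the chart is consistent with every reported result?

CAMP −: all 11 remaining candidates are consistent.
Bile esculin −: excludes Enterococcus faecalis, Enterococcus faecium, Streptococcus bovis — 8 left.
6.5% NaCl +: excludes Streptococcus mitis, Streptococcus pneumoniae, Streptococcus pyogenes — 5 left.
Catalase +: all 5 remaining candidates are consistent.
Mannitol +: excludes Staphylococcus epidermidis, Micrococcus luteus — 3 left.
Bacitracin −: all 3 remaining candidates are consistent.
Novobiocin +: excludes Staphylococcus saprophyticus — 2 left.
DNase −: excludes Staphylococcus aureus — 1 left.

Staphylococcus lugdunensis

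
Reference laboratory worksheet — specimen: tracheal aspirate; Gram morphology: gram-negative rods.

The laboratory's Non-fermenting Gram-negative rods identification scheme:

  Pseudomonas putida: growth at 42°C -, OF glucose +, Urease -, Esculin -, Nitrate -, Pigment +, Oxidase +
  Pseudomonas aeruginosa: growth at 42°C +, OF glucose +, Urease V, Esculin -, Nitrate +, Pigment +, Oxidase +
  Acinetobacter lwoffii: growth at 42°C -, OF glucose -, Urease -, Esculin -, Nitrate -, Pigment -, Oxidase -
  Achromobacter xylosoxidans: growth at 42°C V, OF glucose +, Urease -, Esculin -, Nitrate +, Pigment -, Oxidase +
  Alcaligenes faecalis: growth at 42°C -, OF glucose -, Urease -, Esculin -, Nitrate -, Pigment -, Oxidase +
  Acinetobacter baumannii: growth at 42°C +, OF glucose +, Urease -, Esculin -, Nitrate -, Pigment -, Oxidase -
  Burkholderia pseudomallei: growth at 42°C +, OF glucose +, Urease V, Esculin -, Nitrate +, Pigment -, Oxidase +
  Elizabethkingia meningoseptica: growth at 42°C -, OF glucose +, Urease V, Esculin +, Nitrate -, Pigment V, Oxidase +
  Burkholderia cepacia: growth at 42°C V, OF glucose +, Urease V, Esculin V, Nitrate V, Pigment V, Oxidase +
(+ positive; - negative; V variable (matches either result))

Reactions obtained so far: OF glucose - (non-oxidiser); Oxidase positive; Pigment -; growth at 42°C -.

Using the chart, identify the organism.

Alcaligenes faecalis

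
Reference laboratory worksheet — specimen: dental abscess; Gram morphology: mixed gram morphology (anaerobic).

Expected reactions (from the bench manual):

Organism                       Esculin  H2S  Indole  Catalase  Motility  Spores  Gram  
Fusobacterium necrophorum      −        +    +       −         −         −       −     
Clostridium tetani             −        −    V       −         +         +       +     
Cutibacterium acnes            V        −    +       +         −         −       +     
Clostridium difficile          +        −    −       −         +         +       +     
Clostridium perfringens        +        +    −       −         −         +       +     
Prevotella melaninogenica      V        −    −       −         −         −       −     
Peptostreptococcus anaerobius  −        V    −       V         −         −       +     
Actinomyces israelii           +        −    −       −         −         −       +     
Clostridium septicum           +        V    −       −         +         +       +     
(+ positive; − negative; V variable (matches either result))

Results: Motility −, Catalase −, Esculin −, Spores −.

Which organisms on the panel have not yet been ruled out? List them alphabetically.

Fusobacterium necrophorum, Peptostreptococcus anaerobius, Prevotella melaninogenica

Catalase −: excludes Cutibacterium acnes — 8 left.
Motility −: excludes Clostridium tetani, Clostridium difficile, Clostridium septicum — 5 left.
Spores −: excludes Clostridium perfringens — 4 left.
Esculin −: excludes Actinomyces israelii — 3 left.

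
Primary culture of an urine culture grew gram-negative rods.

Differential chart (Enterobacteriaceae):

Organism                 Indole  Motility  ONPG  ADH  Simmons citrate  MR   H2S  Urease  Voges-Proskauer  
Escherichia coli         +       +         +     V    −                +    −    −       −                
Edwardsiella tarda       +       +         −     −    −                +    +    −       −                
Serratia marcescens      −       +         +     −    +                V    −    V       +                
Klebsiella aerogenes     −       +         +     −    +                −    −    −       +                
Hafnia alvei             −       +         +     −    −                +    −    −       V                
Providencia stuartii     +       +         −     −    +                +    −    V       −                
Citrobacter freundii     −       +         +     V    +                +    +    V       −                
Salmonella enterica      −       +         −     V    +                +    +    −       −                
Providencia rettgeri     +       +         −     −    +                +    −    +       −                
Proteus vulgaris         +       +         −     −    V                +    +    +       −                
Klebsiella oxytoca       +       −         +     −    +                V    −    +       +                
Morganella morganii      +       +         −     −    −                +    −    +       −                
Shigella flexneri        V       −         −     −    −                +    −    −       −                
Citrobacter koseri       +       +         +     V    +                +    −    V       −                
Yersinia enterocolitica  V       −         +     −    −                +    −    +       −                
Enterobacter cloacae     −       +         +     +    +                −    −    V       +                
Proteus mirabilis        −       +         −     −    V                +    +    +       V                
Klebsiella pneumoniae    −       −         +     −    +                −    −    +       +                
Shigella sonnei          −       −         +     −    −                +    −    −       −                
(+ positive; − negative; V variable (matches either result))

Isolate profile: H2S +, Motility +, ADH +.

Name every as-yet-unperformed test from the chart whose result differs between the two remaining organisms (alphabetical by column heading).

ONPG

H2S +: excludes 14 organisms — 5 left.
ADH +: excludes Edwardsiella tarda, Proteus vulgaris, Proteus mirabilis — 2 left.
Motility +: all 2 remaining candidates are consistent.
Two candidates remain: Citrobacter freundii and Salmonella enterica.
  Indole: − vs − — same for both, does not separate.
  ONPG: Citrobacter freundii +, Salmonella enterica − — discriminates.
  Simmons citrate: + vs + — same for both, does not separate.
  MR: + vs + — same for both, does not separate.
  Urease: V vs − — variable for at least one, does not separate.
  Voges-Proskauer: − vs − — same for both, does not separate.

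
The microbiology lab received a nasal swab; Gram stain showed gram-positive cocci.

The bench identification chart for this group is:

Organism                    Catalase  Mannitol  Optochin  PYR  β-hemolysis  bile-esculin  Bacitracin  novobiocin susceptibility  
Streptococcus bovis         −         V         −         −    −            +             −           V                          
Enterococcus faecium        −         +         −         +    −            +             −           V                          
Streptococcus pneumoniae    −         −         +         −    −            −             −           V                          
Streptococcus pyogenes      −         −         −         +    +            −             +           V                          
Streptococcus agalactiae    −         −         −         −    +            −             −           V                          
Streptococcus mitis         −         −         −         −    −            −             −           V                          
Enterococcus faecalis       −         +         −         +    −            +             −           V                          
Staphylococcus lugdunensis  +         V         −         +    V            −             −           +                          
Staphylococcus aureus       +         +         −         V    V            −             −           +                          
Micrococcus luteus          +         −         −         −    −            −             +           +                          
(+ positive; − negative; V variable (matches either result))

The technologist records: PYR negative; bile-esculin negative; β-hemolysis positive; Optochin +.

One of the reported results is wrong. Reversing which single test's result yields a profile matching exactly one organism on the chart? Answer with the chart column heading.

β-hemolysis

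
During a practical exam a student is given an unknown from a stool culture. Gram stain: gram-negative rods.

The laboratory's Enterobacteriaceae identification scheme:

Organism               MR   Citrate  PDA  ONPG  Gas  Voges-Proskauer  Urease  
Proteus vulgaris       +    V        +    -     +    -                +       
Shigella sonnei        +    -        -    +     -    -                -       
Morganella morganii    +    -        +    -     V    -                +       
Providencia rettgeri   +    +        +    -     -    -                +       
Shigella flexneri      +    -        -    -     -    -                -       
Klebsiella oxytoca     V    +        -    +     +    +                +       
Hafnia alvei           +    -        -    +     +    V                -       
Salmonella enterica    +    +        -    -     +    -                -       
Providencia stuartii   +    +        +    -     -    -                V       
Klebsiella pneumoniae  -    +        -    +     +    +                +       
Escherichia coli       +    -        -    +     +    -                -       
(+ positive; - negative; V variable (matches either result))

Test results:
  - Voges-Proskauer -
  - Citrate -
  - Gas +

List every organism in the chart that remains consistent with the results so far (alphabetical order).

Citrate -: excludes 5 organisms — 6 left.
Gas +: excludes Shigella sonnei, Shigella flexneri — 4 left.
Voges-Proskauer -: all 4 remaining candidates are consistent.

Escherichia coli, Hafnia alvei, Morganella morganii, Proteus vulgaris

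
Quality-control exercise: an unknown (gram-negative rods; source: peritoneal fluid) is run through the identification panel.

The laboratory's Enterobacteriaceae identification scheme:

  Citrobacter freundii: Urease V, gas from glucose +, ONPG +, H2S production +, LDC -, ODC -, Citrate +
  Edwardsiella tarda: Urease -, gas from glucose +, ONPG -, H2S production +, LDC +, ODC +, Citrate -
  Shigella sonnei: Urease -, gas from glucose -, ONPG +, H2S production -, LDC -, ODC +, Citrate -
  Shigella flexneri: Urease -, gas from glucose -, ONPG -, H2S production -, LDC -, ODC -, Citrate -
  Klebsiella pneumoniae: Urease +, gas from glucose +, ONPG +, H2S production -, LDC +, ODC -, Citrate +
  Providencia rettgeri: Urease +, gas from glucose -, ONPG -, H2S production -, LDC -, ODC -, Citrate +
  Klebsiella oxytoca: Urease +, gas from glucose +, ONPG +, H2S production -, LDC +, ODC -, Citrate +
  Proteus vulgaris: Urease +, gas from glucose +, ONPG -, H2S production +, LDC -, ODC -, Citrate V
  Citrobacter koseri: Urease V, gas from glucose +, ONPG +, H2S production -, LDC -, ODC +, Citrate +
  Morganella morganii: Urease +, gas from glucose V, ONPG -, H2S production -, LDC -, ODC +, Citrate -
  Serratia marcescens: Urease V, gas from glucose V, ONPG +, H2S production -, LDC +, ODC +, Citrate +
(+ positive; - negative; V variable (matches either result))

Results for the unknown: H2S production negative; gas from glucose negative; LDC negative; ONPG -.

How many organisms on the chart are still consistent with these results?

gas from glucose -: excludes 6 organisms — 5 left.
H2S production -: all 5 remaining candidates are consistent.
LDC -: excludes Serratia marcescens — 4 left.
ONPG -: excludes Shigella sonnei — 3 left.
Still consistent: Morganella morganii, Providencia rettgeri, Shigella flexneri.

3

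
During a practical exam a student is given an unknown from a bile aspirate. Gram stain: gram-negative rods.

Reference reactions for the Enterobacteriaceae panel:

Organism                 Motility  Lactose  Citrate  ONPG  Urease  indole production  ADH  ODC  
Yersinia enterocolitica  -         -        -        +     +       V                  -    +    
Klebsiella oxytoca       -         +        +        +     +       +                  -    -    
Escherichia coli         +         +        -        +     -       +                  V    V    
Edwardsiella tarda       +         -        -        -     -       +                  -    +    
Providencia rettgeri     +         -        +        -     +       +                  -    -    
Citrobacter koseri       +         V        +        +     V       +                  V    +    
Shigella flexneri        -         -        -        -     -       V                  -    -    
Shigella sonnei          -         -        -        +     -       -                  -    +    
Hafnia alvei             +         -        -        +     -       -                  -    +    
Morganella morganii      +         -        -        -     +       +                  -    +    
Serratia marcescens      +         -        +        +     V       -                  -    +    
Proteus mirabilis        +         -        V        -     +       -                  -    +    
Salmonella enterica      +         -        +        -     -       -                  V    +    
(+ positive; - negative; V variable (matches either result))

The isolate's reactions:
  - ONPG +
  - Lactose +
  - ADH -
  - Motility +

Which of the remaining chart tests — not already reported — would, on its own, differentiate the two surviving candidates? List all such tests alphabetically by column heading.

Motility +: excludes Yersinia enterocolitica, Klebsiella oxytoca, Shigella flexneri, Shigella sonnei — 9 left.
ADH -: all 9 remaining candidates are consistent.
ONPG +: excludes 5 organisms — 4 left.
Lactose +: excludes Hafnia alvei, Serratia marcescens — 2 left.
Two candidates remain: Citrobacter koseri and Escherichia coli.
  Citrate: Citrobacter koseri +, Escherichia coli - — discriminates.
  Urease: V vs - — variable for at least one, does not separate.
  indole production: + vs + — same for both, does not separate.
  ODC: + vs V — variable for at least one, does not separate.

Citrate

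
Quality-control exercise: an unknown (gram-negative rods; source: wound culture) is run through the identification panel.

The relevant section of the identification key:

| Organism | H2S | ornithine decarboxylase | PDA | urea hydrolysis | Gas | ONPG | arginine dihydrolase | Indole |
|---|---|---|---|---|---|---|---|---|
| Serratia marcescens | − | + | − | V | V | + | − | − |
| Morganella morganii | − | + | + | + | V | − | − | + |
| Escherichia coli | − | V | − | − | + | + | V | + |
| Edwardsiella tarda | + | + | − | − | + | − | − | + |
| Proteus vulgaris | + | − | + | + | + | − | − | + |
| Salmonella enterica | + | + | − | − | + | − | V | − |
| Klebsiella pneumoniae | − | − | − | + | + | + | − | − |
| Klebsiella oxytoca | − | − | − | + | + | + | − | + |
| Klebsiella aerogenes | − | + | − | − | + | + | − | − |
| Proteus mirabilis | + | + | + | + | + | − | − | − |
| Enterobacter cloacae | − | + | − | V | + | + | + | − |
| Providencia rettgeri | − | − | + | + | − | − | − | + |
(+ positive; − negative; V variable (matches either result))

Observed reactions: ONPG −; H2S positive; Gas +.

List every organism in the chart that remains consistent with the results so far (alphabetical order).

Edwardsiella tarda, Proteus mirabilis, Proteus vulgaris, Salmonella enterica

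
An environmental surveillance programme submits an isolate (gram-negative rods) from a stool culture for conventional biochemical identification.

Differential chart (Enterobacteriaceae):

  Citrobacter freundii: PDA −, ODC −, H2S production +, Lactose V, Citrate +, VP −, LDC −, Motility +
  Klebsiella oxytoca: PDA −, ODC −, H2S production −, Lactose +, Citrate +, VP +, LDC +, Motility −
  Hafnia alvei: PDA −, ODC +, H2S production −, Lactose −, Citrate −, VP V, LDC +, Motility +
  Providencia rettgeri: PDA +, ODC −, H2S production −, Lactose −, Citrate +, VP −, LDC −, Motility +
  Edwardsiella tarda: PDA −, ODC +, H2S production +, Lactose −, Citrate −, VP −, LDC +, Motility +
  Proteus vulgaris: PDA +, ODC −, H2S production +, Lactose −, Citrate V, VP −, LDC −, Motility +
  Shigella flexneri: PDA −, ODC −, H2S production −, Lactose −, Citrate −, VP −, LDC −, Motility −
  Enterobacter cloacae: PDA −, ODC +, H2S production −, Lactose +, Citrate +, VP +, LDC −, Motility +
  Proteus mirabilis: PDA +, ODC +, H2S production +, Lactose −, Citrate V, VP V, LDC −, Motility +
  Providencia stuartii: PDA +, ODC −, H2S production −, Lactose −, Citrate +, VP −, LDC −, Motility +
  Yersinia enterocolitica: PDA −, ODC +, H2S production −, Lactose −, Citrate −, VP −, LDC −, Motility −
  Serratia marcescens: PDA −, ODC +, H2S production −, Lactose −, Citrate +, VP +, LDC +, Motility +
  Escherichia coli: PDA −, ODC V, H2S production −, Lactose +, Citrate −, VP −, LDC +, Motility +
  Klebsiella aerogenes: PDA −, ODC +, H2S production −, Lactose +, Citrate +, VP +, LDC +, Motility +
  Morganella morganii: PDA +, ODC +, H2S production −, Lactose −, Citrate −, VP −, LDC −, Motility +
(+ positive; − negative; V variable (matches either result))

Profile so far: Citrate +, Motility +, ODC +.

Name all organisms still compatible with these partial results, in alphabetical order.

Enterobacter cloacae, Klebsiella aerogenes, Proteus mirabilis, Serratia marcescens

Citrate +: excludes 6 organisms — 9 left.
ODC +: excludes 5 organisms — 4 left.
Motility +: all 4 remaining candidates are consistent.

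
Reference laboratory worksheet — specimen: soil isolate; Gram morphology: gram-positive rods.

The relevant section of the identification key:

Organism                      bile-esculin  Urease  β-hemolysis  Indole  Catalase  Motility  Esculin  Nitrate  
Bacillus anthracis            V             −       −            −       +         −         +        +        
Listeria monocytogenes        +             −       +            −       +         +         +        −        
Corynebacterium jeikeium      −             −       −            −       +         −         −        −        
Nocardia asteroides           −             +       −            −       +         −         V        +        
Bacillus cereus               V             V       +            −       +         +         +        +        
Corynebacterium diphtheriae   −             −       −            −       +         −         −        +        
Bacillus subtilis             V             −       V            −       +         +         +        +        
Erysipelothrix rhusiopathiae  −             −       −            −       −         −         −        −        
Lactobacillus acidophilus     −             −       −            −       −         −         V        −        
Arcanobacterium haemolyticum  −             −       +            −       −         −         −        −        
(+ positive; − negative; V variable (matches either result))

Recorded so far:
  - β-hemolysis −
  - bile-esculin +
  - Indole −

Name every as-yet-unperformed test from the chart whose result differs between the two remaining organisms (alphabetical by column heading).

bile-esculin +: excludes 6 organisms — 4 left.
Indole −: all 4 remaining candidates are consistent.
β-hemolysis −: excludes Listeria monocytogenes, Bacillus cereus — 2 left.
Two candidates remain: Bacillus anthracis and Bacillus subtilis.
  Urease: − vs − — same for both, does not separate.
  Catalase: + vs + — same for both, does not separate.
  Motility: Bacillus anthracis −, Bacillus subtilis + — discriminates.
  Esculin: + vs + — same for both, does not separate.
  Nitrate: + vs + — same for both, does not separate.

Motility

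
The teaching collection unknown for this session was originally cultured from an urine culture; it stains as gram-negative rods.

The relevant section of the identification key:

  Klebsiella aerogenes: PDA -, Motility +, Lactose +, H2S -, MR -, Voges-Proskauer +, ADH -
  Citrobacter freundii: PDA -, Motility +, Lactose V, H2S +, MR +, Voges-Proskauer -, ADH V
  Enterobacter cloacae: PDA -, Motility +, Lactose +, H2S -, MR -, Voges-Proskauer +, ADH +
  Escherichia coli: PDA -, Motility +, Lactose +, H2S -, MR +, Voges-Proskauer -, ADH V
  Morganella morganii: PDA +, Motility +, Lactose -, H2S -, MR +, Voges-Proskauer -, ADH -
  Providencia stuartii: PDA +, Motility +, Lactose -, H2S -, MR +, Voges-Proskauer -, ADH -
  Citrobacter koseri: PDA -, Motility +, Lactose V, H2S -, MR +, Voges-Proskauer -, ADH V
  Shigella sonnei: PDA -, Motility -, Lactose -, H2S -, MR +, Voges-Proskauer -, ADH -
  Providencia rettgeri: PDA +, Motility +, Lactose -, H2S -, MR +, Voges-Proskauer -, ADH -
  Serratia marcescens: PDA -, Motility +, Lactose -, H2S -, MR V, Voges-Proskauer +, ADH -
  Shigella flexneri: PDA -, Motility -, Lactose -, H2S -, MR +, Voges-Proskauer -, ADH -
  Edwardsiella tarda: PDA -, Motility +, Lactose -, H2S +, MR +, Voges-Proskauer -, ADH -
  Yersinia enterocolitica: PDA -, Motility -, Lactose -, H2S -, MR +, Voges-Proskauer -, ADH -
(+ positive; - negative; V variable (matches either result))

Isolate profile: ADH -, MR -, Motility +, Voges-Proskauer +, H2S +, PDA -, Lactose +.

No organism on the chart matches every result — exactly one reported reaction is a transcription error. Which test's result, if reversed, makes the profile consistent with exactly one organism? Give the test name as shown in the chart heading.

H2S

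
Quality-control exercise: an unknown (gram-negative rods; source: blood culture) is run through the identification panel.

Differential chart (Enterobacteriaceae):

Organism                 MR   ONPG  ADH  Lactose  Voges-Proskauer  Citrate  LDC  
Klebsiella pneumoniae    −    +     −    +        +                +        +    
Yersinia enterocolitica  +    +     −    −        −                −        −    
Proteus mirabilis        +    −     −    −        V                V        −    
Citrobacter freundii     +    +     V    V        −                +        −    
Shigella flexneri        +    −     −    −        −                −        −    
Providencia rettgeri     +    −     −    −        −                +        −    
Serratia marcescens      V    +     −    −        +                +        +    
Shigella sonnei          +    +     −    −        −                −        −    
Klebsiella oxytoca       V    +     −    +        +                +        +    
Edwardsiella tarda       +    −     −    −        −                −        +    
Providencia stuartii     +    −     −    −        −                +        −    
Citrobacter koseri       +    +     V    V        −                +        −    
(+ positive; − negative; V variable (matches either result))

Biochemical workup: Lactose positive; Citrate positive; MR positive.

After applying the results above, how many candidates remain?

MR +: excludes Klebsiella pneumoniae — 11 left.
Citrate +: excludes Yersinia enterocolitica, Shigella flexneri, Shigella sonnei, Edwardsiella tarda — 7 left.
Lactose +: excludes Proteus mirabilis, Providencia rettgeri, Serratia marcescens, Providencia stuartii — 3 left.
Still consistent: Citrobacter freundii, Citrobacter koseri, Klebsiella oxytoca.

3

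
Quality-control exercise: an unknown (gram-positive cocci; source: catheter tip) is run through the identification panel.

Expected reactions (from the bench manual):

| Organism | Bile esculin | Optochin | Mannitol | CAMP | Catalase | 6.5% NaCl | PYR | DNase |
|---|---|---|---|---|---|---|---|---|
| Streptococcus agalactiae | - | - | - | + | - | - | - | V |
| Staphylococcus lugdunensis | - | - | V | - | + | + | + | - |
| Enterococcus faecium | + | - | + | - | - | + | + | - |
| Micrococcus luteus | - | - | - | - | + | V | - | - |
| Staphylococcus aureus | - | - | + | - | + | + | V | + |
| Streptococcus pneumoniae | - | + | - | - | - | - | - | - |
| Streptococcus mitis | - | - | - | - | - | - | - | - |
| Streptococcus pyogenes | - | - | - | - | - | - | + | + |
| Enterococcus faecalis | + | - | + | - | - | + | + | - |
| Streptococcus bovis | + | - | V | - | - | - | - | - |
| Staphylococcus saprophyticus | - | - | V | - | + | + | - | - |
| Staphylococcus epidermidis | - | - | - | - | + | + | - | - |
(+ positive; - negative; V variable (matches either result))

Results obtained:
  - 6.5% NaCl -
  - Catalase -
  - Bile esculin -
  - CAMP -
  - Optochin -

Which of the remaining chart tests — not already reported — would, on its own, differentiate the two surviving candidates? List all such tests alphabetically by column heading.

DNase, PYR

6.5% NaCl -: excludes 6 organisms — 6 left.
Optochin -: excludes Streptococcus pneumoniae — 5 left.
Catalase -: excludes Micrococcus luteus — 4 left.
CAMP -: excludes Streptococcus agalactiae — 3 left.
Bile esculin -: excludes Streptococcus bovis — 2 left.
Two candidates remain: Streptococcus mitis and Streptococcus pyogenes.
  Mannitol: - vs - — same for both, does not separate.
  PYR: Streptococcus mitis -, Streptococcus pyogenes + — discriminates.
  DNase: Streptococcus mitis -, Streptococcus pyogenes + — discriminates.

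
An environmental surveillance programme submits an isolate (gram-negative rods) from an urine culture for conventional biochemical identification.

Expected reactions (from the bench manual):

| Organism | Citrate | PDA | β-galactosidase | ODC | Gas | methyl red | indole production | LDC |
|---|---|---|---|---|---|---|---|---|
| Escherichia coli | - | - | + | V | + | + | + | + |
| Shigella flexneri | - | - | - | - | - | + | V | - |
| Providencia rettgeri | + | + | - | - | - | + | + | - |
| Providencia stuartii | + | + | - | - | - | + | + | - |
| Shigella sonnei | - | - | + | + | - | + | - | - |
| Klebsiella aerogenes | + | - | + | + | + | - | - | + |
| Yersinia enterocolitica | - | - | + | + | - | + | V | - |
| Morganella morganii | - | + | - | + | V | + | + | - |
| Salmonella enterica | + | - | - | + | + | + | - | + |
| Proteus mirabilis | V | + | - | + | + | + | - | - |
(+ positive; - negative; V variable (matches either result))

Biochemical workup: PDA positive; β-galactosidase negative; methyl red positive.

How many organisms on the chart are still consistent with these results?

PDA +: excludes 6 organisms — 4 left.
β-galactosidase -: all 4 remaining candidates are consistent.
methyl red +: all 4 remaining candidates are consistent.
Still consistent: Morganella morganii, Proteus mirabilis, Providencia rettgeri, Providencia stuartii.

4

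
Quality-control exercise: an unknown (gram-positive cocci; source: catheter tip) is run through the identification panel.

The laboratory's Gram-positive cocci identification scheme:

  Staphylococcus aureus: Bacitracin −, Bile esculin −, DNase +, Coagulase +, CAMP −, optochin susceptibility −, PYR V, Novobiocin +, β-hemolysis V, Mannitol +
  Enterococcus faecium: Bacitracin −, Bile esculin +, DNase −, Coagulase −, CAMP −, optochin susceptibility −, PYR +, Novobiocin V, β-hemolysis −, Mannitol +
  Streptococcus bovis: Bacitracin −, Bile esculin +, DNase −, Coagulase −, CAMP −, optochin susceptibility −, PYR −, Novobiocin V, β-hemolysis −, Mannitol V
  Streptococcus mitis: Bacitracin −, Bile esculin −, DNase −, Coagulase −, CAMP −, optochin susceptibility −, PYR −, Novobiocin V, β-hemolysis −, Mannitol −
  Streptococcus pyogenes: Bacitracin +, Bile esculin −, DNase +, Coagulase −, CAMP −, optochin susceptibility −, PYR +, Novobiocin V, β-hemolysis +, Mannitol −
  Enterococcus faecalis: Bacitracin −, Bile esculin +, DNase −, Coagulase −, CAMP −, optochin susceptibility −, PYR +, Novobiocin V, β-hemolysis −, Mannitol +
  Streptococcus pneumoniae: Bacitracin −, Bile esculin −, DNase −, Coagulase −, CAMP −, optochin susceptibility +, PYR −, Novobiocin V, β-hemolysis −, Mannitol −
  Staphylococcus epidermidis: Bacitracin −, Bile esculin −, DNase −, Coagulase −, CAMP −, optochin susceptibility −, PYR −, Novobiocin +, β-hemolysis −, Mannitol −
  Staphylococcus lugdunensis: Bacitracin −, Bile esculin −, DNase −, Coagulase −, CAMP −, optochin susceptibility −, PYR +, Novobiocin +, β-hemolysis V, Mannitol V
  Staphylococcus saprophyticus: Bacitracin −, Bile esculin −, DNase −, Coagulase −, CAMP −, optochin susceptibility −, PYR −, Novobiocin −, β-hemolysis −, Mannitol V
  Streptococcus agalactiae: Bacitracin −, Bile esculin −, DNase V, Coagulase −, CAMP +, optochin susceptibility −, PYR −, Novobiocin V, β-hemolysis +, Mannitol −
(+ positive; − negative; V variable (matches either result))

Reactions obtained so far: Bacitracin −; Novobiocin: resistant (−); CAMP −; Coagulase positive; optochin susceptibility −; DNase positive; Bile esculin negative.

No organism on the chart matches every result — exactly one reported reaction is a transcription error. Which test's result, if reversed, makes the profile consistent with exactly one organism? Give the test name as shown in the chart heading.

As reported, no row in the chart matches all 7 reactions.
Reversing Coagulase → still no organism matches.
Reversing optochin susceptibility → still no organism matches.
Reversing Bile esculin → still no organism matches.
Reversing DNase → still no organism matches.
Reversing Bacitracin → still no organism matches.
Reversing CAMP → still no organism matches.
Reversing Novobiocin (to +) → unique match: Staphylococcus aureus.

Novobiocin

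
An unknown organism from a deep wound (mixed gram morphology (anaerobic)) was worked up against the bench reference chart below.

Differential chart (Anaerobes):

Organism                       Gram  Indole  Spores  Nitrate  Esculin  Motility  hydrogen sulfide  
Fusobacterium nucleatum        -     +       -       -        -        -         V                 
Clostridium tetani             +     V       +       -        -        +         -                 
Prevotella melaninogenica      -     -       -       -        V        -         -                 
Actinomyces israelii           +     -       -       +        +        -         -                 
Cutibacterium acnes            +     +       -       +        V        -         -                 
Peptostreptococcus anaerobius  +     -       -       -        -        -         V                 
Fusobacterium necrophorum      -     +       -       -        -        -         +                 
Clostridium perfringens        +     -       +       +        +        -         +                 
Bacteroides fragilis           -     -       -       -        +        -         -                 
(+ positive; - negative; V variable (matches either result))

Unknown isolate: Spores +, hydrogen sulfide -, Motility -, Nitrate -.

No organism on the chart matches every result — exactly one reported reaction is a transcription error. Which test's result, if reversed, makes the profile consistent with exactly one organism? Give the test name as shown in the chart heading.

As reported, no row in the chart matches all 4 reactions.
Reversing Nitrate → still no organism matches.
Reversing Spores → 4 organisms match (not unique).
Reversing hydrogen sulfide → still no organism matches.
Reversing Motility (to +) → unique match: Clostridium tetani.

Motility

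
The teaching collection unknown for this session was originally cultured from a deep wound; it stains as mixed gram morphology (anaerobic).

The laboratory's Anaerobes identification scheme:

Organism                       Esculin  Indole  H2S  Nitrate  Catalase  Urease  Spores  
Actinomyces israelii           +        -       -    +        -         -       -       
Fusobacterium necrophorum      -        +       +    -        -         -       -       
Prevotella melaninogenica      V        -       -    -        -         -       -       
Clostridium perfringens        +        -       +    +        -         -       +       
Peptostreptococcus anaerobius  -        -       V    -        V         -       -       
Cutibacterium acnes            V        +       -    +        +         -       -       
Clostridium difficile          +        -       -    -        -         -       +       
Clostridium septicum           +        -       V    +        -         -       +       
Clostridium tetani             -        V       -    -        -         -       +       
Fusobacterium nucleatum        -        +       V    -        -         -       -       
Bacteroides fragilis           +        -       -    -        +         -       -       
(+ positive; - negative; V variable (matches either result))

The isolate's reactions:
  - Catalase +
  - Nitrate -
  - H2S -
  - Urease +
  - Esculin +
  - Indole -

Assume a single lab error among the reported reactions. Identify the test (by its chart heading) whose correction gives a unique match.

Urease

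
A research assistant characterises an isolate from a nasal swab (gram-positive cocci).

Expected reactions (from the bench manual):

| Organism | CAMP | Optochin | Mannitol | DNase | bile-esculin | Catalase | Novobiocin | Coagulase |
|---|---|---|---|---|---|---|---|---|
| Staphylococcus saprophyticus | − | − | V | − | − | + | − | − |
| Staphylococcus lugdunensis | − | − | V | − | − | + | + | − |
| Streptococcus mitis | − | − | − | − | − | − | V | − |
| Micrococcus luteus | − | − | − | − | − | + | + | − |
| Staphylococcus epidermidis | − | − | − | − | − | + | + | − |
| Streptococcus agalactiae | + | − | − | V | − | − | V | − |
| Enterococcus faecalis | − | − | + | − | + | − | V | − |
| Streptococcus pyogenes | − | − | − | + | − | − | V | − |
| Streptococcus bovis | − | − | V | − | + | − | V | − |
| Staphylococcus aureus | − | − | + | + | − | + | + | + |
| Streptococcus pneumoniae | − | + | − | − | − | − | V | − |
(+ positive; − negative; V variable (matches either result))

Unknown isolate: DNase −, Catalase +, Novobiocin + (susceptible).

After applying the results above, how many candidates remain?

DNase −: excludes Streptococcus pyogenes, Staphylococcus aureus — 9 left.
Catalase +: excludes 5 organisms — 4 left.
Novobiocin +: excludes Staphylococcus saprophyticus — 3 left.
Still consistent: Micrococcus luteus, Staphylococcus epidermidis, Staphylococcus lugdunensis.

3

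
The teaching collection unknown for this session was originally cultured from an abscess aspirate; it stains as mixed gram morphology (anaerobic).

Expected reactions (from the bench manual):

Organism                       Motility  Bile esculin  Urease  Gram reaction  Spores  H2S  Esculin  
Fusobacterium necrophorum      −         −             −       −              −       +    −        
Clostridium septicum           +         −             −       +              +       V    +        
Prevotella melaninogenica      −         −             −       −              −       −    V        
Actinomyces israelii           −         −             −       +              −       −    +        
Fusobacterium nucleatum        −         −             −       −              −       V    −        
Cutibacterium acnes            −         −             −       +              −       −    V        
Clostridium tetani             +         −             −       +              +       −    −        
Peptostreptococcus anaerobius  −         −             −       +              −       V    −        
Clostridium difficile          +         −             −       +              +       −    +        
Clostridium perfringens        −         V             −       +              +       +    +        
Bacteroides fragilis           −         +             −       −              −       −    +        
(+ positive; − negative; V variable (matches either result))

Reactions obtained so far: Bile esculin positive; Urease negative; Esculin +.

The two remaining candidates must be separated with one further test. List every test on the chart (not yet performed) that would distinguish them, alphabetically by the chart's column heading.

Gram reaction, H2S, Spores

Bile esculin +: excludes 9 organisms — 2 left.
Esculin +: all 2 remaining candidates are consistent.
Urease −: all 2 remaining candidates are consistent.
Two candidates remain: Bacteroides fragilis and Clostridium perfringens.
  Motility: − vs − — same for both, does not separate.
  Gram reaction: Bacteroides fragilis −, Clostridium perfringens + — discriminates.
  Spores: Bacteroides fragilis −, Clostridium perfringens + — discriminates.
  H2S: Bacteroides fragilis −, Clostridium perfringens + — discriminates.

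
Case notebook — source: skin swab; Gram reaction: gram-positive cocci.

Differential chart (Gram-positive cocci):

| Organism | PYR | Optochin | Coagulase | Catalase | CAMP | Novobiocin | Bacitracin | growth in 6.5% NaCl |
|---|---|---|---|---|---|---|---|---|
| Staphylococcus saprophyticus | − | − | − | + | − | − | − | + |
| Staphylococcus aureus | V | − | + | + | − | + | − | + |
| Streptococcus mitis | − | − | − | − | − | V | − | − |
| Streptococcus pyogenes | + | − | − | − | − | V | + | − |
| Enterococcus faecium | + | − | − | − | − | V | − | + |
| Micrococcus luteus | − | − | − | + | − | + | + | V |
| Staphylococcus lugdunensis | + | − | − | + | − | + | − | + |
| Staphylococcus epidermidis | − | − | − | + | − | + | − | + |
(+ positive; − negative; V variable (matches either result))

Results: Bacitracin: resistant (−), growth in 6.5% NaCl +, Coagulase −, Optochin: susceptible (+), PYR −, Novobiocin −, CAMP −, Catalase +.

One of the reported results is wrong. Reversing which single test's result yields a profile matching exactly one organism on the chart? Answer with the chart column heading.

Optochin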